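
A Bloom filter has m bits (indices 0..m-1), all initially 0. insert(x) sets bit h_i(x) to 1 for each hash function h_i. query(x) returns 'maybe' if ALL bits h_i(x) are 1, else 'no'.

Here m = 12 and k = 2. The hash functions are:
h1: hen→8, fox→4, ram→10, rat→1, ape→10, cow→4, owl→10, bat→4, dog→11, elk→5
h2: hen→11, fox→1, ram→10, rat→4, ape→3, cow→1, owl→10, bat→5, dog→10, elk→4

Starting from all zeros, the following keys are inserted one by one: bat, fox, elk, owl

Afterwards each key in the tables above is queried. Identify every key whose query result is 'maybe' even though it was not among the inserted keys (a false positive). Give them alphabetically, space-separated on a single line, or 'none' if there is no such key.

Answer: cow ram rat

Derivation:
Start: bits=000000000000
After insert 'bat': sets bits 4 5 -> bits=000011000000
After insert 'fox': sets bits 1 4 -> bits=010011000000
After insert 'elk': sets bits 4 5 -> bits=010011000000
After insert 'owl': sets bits 10 -> bits=010011000010
Not inserted: ape cow dog hen ram rat — query each against bits=010011000010:
query ape: checks bit3=0, bit10=1 (has a 0) -> no => not a false positive
query cow: checks bit1=1, bit4=1 (all 1) -> maybe => FALSE POSITIVE
query dog: checks bit10=1, bit11=0 (has a 0) -> no => not a false positive
query hen: checks bit8=0, bit11=0 (has a 0) -> no => not a false positive
query ram: checks bit10=1 (all 1) -> maybe => FALSE POSITIVE
query rat: checks bit1=1, bit4=1 (all 1) -> maybe => FALSE POSITIVE
False positives (alphabetical): cow ram rat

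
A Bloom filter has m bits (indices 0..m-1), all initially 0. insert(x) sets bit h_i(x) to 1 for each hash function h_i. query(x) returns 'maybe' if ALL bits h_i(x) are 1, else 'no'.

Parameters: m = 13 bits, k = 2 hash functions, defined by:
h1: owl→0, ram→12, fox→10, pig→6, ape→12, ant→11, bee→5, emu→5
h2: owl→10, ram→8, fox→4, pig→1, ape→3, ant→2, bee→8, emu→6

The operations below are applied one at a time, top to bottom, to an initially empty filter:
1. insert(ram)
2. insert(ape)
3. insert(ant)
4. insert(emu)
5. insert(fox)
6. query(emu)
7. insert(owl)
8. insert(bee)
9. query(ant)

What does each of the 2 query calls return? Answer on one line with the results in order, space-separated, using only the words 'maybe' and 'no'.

Start: bits=0000000000000
Op 1: insert ram -> sets bits 8 12 -> bits=0000000010001
Op 2: insert ape -> sets bits 3 12 -> bits=0001000010001
Op 3: insert ant -> sets bits 2 11 -> bits=0011000010011
Op 4: insert emu -> sets bits 5 6 -> bits=0011011010011
Op 5: insert fox -> sets bits 4 10 -> bits=0011111010111
Op 6: query emu -> checks bit5=1, bit6=1 (all 1) -> maybe
Op 7: insert owl -> sets bits 0 10 -> bits=1011111010111
Op 8: insert bee -> sets bits 5 8 -> bits=1011111010111
Op 9: query ant -> checks bit2=1, bit11=1 (all 1) -> maybe
Query results in order: maybe maybe

Answer: maybe maybe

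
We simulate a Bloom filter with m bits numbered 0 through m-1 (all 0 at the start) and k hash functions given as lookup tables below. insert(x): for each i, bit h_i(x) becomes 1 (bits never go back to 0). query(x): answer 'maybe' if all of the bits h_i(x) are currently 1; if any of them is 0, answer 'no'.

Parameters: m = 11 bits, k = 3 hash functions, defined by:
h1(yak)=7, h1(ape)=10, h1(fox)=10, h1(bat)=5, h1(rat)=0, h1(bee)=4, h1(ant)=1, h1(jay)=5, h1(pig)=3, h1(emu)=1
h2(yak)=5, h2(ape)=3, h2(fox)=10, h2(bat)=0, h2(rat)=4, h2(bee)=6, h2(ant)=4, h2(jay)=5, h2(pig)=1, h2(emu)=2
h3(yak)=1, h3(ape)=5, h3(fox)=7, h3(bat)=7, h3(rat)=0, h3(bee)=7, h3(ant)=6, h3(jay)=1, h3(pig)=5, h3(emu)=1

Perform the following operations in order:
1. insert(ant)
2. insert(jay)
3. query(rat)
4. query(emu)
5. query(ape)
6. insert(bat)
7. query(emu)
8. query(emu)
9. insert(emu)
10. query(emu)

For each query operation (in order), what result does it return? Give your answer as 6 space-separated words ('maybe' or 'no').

Answer: no no no no no maybe

Derivation:
Start: bits=00000000000
Op 1: insert ant -> sets bits 1 4 6 -> bits=01001010000
Op 2: insert jay -> sets bits 1 5 -> bits=01001110000
Op 3: query rat -> checks bit0=0, bit4=1 (has a 0) -> no
Op 4: query emu -> checks bit1=1, bit2=0 (has a 0) -> no
Op 5: query ape -> checks bit3=0, bit5=1, bit10=0 (has a 0) -> no
Op 6: insert bat -> sets bits 0 5 7 -> bits=11001111000
Op 7: query emu -> checks bit1=1, bit2=0 (has a 0) -> no
Op 8: query emu -> checks bit1=1, bit2=0 (has a 0) -> no
Op 9: insert emu -> sets bits 1 2 -> bits=11101111000
Op 10: query emu -> checks bit1=1, bit2=1 (all 1) -> maybe
Query results in order: no no no no no maybe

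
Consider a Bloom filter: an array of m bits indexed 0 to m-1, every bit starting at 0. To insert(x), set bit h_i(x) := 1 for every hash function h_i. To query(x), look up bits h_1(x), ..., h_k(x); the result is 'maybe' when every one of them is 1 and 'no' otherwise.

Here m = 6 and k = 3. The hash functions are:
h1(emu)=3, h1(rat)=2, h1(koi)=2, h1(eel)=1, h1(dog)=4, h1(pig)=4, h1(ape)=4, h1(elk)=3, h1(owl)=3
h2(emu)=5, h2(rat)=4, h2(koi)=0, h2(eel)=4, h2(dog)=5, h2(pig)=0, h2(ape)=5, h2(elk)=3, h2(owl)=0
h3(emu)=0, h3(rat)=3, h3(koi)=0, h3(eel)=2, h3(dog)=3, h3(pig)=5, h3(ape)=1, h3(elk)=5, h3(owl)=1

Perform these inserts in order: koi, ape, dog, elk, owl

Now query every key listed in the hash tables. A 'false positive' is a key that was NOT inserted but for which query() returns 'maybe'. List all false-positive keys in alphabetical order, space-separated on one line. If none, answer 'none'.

Answer: eel emu pig rat

Derivation:
Start: bits=000000
After insert 'koi': sets bits 0 2 -> bits=101000
After insert 'ape': sets bits 1 4 5 -> bits=111011
After insert 'dog': sets bits 3 4 5 -> bits=111111
After insert 'elk': sets bits 3 5 -> bits=111111
After insert 'owl': sets bits 0 1 3 -> bits=111111
Not inserted: eel emu pig rat — query each against bits=111111:
query eel: checks bit1=1, bit2=1, bit4=1 (all 1) -> maybe => FALSE POSITIVE
query emu: checks bit0=1, bit3=1, bit5=1 (all 1) -> maybe => FALSE POSITIVE
query pig: checks bit0=1, bit4=1, bit5=1 (all 1) -> maybe => FALSE POSITIVE
query rat: checks bit2=1, bit3=1, bit4=1 (all 1) -> maybe => FALSE POSITIVE
False positives (alphabetical): eel emu pig rat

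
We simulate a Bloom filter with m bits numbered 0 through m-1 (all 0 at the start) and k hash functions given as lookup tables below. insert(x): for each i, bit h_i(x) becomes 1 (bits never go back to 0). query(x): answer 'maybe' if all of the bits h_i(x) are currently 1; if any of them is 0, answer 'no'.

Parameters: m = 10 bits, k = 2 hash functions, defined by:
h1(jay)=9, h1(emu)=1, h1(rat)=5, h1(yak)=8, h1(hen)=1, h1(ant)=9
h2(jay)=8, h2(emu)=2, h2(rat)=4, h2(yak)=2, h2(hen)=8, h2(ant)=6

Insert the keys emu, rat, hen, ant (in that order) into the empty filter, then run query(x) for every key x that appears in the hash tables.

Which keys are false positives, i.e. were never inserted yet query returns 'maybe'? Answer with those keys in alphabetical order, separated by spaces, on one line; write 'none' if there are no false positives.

Answer: jay yak

Derivation:
Start: bits=0000000000
After insert 'emu': sets bits 1 2 -> bits=0110000000
After insert 'rat': sets bits 4 5 -> bits=0110110000
After insert 'hen': sets bits 1 8 -> bits=0110110010
After insert 'ant': sets bits 6 9 -> bits=0110111011
Not inserted: jay yak — query each against bits=0110111011:
query jay: checks bit8=1, bit9=1 (all 1) -> maybe => FALSE POSITIVE
query yak: checks bit2=1, bit8=1 (all 1) -> maybe => FALSE POSITIVE
False positives (alphabetical): jay yak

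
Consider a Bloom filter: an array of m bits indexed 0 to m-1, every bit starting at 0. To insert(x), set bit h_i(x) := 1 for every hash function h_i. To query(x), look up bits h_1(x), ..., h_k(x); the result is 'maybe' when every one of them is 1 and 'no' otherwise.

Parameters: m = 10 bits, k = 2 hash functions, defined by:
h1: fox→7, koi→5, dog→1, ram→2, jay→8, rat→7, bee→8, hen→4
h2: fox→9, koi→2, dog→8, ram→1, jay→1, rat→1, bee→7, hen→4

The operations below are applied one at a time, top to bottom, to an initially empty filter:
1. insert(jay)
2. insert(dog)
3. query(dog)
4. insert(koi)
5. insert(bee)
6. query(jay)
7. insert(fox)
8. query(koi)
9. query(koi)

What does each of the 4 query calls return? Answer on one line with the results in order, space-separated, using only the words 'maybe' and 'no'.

Start: bits=0000000000
Op 1: insert jay -> sets bits 1 8 -> bits=0100000010
Op 2: insert dog -> sets bits 1 8 -> bits=0100000010
Op 3: query dog -> checks bit1=1, bit8=1 (all 1) -> maybe
Op 4: insert koi -> sets bits 2 5 -> bits=0110010010
Op 5: insert bee -> sets bits 7 8 -> bits=0110010110
Op 6: query jay -> checks bit1=1, bit8=1 (all 1) -> maybe
Op 7: insert fox -> sets bits 7 9 -> bits=0110010111
Op 8: query koi -> checks bit2=1, bit5=1 (all 1) -> maybe
Op 9: query koi -> checks bit2=1, bit5=1 (all 1) -> maybe
Query results in order: maybe maybe maybe maybe

Answer: maybe maybe maybe maybe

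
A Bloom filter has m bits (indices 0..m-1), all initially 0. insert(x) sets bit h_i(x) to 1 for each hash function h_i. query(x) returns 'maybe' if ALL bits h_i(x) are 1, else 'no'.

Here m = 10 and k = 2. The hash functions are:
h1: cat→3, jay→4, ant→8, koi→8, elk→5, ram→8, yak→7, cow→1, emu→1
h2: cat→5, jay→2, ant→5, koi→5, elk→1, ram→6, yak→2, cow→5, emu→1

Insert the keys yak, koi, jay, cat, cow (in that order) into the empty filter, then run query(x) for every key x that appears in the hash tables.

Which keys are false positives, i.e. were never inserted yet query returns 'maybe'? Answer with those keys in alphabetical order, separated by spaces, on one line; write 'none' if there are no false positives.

Start: bits=0000000000
After insert 'yak': sets bits 2 7 -> bits=0010000100
After insert 'koi': sets bits 5 8 -> bits=0010010110
After insert 'jay': sets bits 2 4 -> bits=0010110110
After insert 'cat': sets bits 3 5 -> bits=0011110110
After insert 'cow': sets bits 1 5 -> bits=0111110110
Not inserted: ant elk emu ram — query each against bits=0111110110:
query ant: checks bit5=1, bit8=1 (all 1) -> maybe => FALSE POSITIVE
query elk: checks bit1=1, bit5=1 (all 1) -> maybe => FALSE POSITIVE
query emu: checks bit1=1 (all 1) -> maybe => FALSE POSITIVE
query ram: checks bit6=0, bit8=1 (has a 0) -> no => not a false positive
False positives (alphabetical): ant elk emu

Answer: ant elk emu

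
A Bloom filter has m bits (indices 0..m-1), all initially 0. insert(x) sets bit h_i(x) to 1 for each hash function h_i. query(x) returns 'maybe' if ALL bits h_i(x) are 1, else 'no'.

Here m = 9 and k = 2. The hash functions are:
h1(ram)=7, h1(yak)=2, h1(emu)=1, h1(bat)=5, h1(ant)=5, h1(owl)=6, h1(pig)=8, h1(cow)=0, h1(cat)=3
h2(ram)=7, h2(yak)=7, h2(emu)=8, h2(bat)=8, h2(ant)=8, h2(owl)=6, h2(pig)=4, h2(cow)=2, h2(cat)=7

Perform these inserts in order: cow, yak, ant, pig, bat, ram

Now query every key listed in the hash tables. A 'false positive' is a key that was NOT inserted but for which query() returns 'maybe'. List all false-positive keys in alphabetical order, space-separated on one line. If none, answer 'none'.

Answer: none

Derivation:
Start: bits=000000000
After insert 'cow': sets bits 0 2 -> bits=101000000
After insert 'yak': sets bits 2 7 -> bits=101000010
After insert 'ant': sets bits 5 8 -> bits=101001011
After insert 'pig': sets bits 4 8 -> bits=101011011
After insert 'bat': sets bits 5 8 -> bits=101011011
After insert 'ram': sets bits 7 -> bits=101011011
Not inserted: cat emu owl — query each against bits=101011011:
query cat: checks bit3=0, bit7=1 (has a 0) -> no => not a false positive
query emu: checks bit1=0, bit8=1 (has a 0) -> no => not a false positive
query owl: checks bit6=0 (has a 0) -> no => not a false positive
False positives (alphabetical): none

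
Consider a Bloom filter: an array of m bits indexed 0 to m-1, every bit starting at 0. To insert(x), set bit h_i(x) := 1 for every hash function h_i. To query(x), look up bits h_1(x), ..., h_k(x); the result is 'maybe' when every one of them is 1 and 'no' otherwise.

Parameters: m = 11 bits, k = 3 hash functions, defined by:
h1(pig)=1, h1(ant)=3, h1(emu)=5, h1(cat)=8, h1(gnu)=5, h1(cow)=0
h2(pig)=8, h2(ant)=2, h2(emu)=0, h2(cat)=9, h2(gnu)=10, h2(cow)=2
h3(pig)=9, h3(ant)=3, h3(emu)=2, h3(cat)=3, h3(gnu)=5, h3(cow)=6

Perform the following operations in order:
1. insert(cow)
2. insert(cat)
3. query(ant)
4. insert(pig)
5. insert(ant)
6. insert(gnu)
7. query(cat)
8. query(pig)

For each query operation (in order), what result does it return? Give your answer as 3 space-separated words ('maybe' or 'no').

Start: bits=00000000000
Op 1: insert cow -> sets bits 0 2 6 -> bits=10100010000
Op 2: insert cat -> sets bits 3 8 9 -> bits=10110010110
Op 3: query ant -> checks bit2=1, bit3=1 (all 1) -> maybe
Op 4: insert pig -> sets bits 1 8 9 -> bits=11110010110
Op 5: insert ant -> sets bits 2 3 -> bits=11110010110
Op 6: insert gnu -> sets bits 5 10 -> bits=11110110111
Op 7: query cat -> checks bit3=1, bit8=1, bit9=1 (all 1) -> maybe
Op 8: query pig -> checks bit1=1, bit8=1, bit9=1 (all 1) -> maybe
Query results in order: maybe maybe maybe

Answer: maybe maybe maybe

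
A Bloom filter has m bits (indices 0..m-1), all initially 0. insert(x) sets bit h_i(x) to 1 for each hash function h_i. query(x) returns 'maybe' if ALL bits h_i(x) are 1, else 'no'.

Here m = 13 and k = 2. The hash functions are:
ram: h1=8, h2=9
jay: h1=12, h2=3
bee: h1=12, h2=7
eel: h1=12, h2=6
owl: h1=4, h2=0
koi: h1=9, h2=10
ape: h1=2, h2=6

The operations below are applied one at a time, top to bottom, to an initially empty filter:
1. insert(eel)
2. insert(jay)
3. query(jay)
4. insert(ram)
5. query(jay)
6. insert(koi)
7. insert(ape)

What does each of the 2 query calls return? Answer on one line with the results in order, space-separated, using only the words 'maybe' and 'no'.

Answer: maybe maybe

Derivation:
Start: bits=0000000000000
Op 1: insert eel -> sets bits 6 12 -> bits=0000001000001
Op 2: insert jay -> sets bits 3 12 -> bits=0001001000001
Op 3: query jay -> checks bit3=1, bit12=1 (all 1) -> maybe
Op 4: insert ram -> sets bits 8 9 -> bits=0001001011001
Op 5: query jay -> checks bit3=1, bit12=1 (all 1) -> maybe
Op 6: insert koi -> sets bits 9 10 -> bits=0001001011101
Op 7: insert ape -> sets bits 2 6 -> bits=0011001011101
Query results in order: maybe maybe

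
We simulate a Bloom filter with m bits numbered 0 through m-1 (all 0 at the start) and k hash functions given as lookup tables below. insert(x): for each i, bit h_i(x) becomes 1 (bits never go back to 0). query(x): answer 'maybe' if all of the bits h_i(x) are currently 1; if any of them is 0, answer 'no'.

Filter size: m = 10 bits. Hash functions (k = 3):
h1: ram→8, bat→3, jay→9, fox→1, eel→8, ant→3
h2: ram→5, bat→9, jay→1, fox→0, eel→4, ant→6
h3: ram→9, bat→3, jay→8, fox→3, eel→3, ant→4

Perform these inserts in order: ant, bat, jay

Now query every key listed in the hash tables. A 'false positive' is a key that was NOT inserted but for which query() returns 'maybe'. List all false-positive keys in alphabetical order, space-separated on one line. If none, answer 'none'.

Start: bits=0000000000
After insert 'ant': sets bits 3 4 6 -> bits=0001101000
After insert 'bat': sets bits 3 9 -> bits=0001101001
After insert 'jay': sets bits 1 8 9 -> bits=0101101011
Not inserted: eel fox ram — query each against bits=0101101011:
query eel: checks bit3=1, bit4=1, bit8=1 (all 1) -> maybe => FALSE POSITIVE
query fox: checks bit0=0, bit1=1, bit3=1 (has a 0) -> no => not a false positive
query ram: checks bit5=0, bit8=1, bit9=1 (has a 0) -> no => not a false positive
False positives (alphabetical): eel

Answer: eel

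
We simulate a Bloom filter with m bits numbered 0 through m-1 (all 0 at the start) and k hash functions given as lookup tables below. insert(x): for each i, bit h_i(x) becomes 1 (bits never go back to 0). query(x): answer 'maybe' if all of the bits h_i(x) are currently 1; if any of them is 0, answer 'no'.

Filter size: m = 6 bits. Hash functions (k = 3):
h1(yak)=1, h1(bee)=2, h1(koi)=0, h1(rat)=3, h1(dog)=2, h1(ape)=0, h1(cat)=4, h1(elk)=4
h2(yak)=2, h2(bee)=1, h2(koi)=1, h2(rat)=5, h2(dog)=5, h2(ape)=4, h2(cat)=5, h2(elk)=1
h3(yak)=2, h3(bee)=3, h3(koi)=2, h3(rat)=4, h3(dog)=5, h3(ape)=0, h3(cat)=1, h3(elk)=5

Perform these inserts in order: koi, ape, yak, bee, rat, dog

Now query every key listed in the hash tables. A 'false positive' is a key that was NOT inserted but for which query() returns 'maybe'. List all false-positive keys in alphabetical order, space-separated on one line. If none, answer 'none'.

Answer: cat elk

Derivation:
Start: bits=000000
After insert 'koi': sets bits 0 1 2 -> bits=111000
After insert 'ape': sets bits 0 4 -> bits=111010
After insert 'yak': sets bits 1 2 -> bits=111010
After insert 'bee': sets bits 1 2 3 -> bits=111110
After insert 'rat': sets bits 3 4 5 -> bits=111111
After insert 'dog': sets bits 2 5 -> bits=111111
Not inserted: cat elk — query each against bits=111111:
query cat: checks bit1=1, bit4=1, bit5=1 (all 1) -> maybe => FALSE POSITIVE
query elk: checks bit1=1, bit4=1, bit5=1 (all 1) -> maybe => FALSE POSITIVE
False positives (alphabetical): cat elk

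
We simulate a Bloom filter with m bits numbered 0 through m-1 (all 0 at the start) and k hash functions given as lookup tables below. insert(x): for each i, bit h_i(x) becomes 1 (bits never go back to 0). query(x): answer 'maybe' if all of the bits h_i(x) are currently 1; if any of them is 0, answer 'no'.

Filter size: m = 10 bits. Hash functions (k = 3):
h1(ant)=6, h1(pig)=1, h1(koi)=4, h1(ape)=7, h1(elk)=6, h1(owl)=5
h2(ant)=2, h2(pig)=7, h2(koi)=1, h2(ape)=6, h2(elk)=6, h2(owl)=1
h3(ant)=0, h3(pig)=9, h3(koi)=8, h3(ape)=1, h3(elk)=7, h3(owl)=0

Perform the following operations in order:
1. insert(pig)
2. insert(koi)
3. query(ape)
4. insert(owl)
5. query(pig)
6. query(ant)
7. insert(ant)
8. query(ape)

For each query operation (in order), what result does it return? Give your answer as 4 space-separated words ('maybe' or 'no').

Start: bits=0000000000
Op 1: insert pig -> sets bits 1 7 9 -> bits=0100000101
Op 2: insert koi -> sets bits 1 4 8 -> bits=0100100111
Op 3: query ape -> checks bit1=1, bit6=0, bit7=1 (has a 0) -> no
Op 4: insert owl -> sets bits 0 1 5 -> bits=1100110111
Op 5: query pig -> checks bit1=1, bit7=1, bit9=1 (all 1) -> maybe
Op 6: query ant -> checks bit0=1, bit2=0, bit6=0 (has a 0) -> no
Op 7: insert ant -> sets bits 0 2 6 -> bits=1110111111
Op 8: query ape -> checks bit1=1, bit6=1, bit7=1 (all 1) -> maybe
Query results in order: no maybe no maybe

Answer: no maybe no maybe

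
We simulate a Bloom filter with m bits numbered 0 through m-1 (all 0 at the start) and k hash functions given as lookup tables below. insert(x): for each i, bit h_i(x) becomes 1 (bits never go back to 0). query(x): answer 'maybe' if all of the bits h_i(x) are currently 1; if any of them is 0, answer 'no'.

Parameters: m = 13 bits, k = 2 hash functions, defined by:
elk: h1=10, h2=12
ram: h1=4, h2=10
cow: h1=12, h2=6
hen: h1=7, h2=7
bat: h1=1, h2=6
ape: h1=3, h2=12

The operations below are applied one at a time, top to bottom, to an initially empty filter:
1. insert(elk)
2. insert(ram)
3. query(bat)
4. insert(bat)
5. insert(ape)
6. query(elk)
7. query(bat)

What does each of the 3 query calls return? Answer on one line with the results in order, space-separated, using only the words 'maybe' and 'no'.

Start: bits=0000000000000
Op 1: insert elk -> sets bits 10 12 -> bits=0000000000101
Op 2: insert ram -> sets bits 4 10 -> bits=0000100000101
Op 3: query bat -> checks bit1=0, bit6=0 (has a 0) -> no
Op 4: insert bat -> sets bits 1 6 -> bits=0100101000101
Op 5: insert ape -> sets bits 3 12 -> bits=0101101000101
Op 6: query elk -> checks bit10=1, bit12=1 (all 1) -> maybe
Op 7: query bat -> checks bit1=1, bit6=1 (all 1) -> maybe
Query results in order: no maybe maybe

Answer: no maybe maybe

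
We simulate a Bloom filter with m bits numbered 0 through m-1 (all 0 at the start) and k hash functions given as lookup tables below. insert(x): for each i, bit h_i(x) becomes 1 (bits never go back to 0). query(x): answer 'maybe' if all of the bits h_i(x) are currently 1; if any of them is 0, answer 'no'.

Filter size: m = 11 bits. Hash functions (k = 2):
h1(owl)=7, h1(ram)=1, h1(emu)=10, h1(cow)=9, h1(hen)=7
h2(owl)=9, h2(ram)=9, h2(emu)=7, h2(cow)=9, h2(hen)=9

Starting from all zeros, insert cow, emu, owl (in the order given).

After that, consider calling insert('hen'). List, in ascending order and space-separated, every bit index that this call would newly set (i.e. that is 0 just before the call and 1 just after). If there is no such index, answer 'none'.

Start: bits=00000000000
After insert 'cow': sets bits 9 -> bits=00000000010
After insert 'emu': sets bits 7 10 -> bits=00000001011
After insert 'owl': sets bits 7 9 -> bits=00000001011
insert 'hen' would touch bits 7 9; currently bit7=1, bit9=1
Bits that are 0 among those (would change 0->1): none

Answer: none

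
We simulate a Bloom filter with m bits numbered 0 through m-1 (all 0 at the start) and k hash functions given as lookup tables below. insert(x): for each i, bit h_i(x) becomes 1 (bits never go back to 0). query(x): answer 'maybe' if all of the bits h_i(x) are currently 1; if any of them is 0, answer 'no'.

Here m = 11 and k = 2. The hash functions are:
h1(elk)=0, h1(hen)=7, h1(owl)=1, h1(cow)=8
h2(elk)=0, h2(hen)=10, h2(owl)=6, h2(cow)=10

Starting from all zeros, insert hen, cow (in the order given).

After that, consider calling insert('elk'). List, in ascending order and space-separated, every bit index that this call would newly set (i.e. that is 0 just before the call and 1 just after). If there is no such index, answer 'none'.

Answer: 0

Derivation:
Start: bits=00000000000
After insert 'hen': sets bits 7 10 -> bits=00000001001
After insert 'cow': sets bits 8 10 -> bits=00000001101
insert 'elk' would touch bits 0; currently bit0=0
Bits that are 0 among those (would change 0->1): 0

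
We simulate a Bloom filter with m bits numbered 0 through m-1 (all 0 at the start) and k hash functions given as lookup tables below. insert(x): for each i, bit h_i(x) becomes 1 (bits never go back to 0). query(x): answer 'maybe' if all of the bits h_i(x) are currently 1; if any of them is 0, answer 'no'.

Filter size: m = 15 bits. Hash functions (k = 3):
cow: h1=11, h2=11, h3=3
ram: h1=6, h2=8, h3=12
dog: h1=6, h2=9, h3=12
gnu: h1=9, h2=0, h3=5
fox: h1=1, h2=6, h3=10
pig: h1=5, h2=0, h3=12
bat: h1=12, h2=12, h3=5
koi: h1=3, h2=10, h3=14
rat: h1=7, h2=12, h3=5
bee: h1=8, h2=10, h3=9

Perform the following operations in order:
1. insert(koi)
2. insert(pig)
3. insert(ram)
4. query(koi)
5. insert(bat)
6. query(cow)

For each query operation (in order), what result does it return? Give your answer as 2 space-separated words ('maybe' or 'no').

Answer: maybe no

Derivation:
Start: bits=000000000000000
Op 1: insert koi -> sets bits 3 10 14 -> bits=000100000010001
Op 2: insert pig -> sets bits 0 5 12 -> bits=100101000010101
Op 3: insert ram -> sets bits 6 8 12 -> bits=100101101010101
Op 4: query koi -> checks bit3=1, bit10=1, bit14=1 (all 1) -> maybe
Op 5: insert bat -> sets bits 5 12 -> bits=100101101010101
Op 6: query cow -> checks bit3=1, bit11=0 (has a 0) -> no
Query results in order: maybe no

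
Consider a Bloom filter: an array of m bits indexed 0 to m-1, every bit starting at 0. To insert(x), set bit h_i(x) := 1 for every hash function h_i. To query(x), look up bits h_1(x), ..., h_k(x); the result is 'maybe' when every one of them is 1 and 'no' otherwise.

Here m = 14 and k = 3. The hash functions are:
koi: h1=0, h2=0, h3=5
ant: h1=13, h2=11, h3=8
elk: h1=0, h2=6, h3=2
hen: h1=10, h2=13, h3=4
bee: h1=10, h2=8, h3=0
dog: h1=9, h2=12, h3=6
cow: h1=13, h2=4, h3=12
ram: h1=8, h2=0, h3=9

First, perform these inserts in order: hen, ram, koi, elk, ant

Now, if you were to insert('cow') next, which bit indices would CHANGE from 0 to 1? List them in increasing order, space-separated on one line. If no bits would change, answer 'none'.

Answer: 12

Derivation:
Start: bits=00000000000000
After insert 'hen': sets bits 4 10 13 -> bits=00001000001001
After insert 'ram': sets bits 0 8 9 -> bits=10001000111001
After insert 'koi': sets bits 0 5 -> bits=10001100111001
After insert 'elk': sets bits 0 2 6 -> bits=10101110111001
After insert 'ant': sets bits 8 11 13 -> bits=10101110111101
insert 'cow' would touch bits 4 12 13; currently bit4=1, bit12=0, bit13=1
Bits that are 0 among those (would change 0->1): 12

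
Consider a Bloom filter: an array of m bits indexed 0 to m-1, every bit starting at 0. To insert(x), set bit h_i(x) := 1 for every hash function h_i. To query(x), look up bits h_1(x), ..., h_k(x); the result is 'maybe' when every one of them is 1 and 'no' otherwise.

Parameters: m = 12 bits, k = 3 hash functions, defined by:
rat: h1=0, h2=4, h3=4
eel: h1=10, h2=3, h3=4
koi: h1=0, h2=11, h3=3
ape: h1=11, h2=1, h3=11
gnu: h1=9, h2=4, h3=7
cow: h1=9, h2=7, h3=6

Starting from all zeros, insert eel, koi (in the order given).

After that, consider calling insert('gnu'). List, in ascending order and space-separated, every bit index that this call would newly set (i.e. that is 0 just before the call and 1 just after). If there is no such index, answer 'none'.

Start: bits=000000000000
After insert 'eel': sets bits 3 4 10 -> bits=000110000010
After insert 'koi': sets bits 0 3 11 -> bits=100110000011
insert 'gnu' would touch bits 4 7 9; currently bit4=1, bit7=0, bit9=0
Bits that are 0 among those (would change 0->1): 7 9

Answer: 7 9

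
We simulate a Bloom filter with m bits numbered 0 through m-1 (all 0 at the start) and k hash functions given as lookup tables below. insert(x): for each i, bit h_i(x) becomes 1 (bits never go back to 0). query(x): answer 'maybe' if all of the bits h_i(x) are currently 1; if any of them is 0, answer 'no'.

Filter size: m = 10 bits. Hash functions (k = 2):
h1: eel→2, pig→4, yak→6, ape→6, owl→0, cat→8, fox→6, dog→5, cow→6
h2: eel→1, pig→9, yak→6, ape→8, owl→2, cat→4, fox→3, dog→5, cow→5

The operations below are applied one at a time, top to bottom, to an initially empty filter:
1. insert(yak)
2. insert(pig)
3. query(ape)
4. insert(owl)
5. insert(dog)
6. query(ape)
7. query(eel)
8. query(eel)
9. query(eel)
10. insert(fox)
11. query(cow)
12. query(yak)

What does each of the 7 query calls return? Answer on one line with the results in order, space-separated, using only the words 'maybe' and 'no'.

Answer: no no no no no maybe maybe

Derivation:
Start: bits=0000000000
Op 1: insert yak -> sets bits 6 -> bits=0000001000
Op 2: insert pig -> sets bits 4 9 -> bits=0000101001
Op 3: query ape -> checks bit6=1, bit8=0 (has a 0) -> no
Op 4: insert owl -> sets bits 0 2 -> bits=1010101001
Op 5: insert dog -> sets bits 5 -> bits=1010111001
Op 6: query ape -> checks bit6=1, bit8=0 (has a 0) -> no
Op 7: query eel -> checks bit1=0, bit2=1 (has a 0) -> no
Op 8: query eel -> checks bit1=0, bit2=1 (has a 0) -> no
Op 9: query eel -> checks bit1=0, bit2=1 (has a 0) -> no
Op 10: insert fox -> sets bits 3 6 -> bits=1011111001
Op 11: query cow -> checks bit5=1, bit6=1 (all 1) -> maybe
Op 12: query yak -> checks bit6=1 (all 1) -> maybe
Query results in order: no no no no no maybe maybe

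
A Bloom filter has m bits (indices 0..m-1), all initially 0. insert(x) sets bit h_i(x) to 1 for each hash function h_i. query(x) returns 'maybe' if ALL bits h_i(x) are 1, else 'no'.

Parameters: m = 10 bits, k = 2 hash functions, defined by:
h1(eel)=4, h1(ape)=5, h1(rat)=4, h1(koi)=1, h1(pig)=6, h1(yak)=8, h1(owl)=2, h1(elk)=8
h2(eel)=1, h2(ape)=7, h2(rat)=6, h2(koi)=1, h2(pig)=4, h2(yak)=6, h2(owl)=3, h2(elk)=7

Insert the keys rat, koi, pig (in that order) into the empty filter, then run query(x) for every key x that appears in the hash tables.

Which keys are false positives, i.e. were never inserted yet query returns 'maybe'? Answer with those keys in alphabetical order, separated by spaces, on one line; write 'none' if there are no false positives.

Answer: eel

Derivation:
Start: bits=0000000000
After insert 'rat': sets bits 4 6 -> bits=0000101000
After insert 'koi': sets bits 1 -> bits=0100101000
After insert 'pig': sets bits 4 6 -> bits=0100101000
Not inserted: ape eel elk owl yak — query each against bits=0100101000:
query ape: checks bit5=0, bit7=0 (has a 0) -> no => not a false positive
query eel: checks bit1=1, bit4=1 (all 1) -> maybe => FALSE POSITIVE
query elk: checks bit7=0, bit8=0 (has a 0) -> no => not a false positive
query owl: checks bit2=0, bit3=0 (has a 0) -> no => not a false positive
query yak: checks bit6=1, bit8=0 (has a 0) -> no => not a false positive
False positives (alphabetical): eel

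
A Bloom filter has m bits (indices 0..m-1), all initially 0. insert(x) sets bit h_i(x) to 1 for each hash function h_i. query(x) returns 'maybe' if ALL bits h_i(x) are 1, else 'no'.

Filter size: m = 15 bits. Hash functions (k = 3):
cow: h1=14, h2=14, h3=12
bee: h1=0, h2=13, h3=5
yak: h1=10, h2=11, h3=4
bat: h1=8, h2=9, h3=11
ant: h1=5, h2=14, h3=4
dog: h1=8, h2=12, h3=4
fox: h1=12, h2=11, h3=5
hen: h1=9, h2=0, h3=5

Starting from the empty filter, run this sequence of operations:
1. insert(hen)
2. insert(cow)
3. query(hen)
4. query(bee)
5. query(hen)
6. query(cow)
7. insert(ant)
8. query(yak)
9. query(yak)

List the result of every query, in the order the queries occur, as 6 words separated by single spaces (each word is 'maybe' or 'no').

Start: bits=000000000000000
Op 1: insert hen -> sets bits 0 5 9 -> bits=100001000100000
Op 2: insert cow -> sets bits 12 14 -> bits=100001000100101
Op 3: query hen -> checks bit0=1, bit5=1, bit9=1 (all 1) -> maybe
Op 4: query bee -> checks bit0=1, bit5=1, bit13=0 (has a 0) -> no
Op 5: query hen -> checks bit0=1, bit5=1, bit9=1 (all 1) -> maybe
Op 6: query cow -> checks bit12=1, bit14=1 (all 1) -> maybe
Op 7: insert ant -> sets bits 4 5 14 -> bits=100011000100101
Op 8: query yak -> checks bit4=1, bit10=0, bit11=0 (has a 0) -> no
Op 9: query yak -> checks bit4=1, bit10=0, bit11=0 (has a 0) -> no
Query results in order: maybe no maybe maybe no no

Answer: maybe no maybe maybe no no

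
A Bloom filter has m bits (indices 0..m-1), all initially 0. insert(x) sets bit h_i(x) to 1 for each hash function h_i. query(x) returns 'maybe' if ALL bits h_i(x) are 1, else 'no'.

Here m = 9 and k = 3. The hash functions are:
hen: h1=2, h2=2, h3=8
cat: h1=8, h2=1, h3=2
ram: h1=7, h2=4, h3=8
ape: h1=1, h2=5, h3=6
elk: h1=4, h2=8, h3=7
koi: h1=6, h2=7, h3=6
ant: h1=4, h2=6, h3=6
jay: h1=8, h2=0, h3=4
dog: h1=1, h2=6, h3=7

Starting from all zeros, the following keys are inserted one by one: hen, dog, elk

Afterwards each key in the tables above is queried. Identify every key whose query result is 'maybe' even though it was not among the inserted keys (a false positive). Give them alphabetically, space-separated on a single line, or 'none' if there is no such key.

Answer: ant cat koi ram

Derivation:
Start: bits=000000000
After insert 'hen': sets bits 2 8 -> bits=001000001
After insert 'dog': sets bits 1 6 7 -> bits=011000111
After insert 'elk': sets bits 4 7 8 -> bits=011010111
Not inserted: ant ape cat jay koi ram — query each against bits=011010111:
query ant: checks bit4=1, bit6=1 (all 1) -> maybe => FALSE POSITIVE
query ape: checks bit1=1, bit5=0, bit6=1 (has a 0) -> no => not a false positive
query cat: checks bit1=1, bit2=1, bit8=1 (all 1) -> maybe => FALSE POSITIVE
query jay: checks bit0=0, bit4=1, bit8=1 (has a 0) -> no => not a false positive
query koi: checks bit6=1, bit7=1 (all 1) -> maybe => FALSE POSITIVE
query ram: checks bit4=1, bit7=1, bit8=1 (all 1) -> maybe => FALSE POSITIVE
False positives (alphabetical): ant cat koi ram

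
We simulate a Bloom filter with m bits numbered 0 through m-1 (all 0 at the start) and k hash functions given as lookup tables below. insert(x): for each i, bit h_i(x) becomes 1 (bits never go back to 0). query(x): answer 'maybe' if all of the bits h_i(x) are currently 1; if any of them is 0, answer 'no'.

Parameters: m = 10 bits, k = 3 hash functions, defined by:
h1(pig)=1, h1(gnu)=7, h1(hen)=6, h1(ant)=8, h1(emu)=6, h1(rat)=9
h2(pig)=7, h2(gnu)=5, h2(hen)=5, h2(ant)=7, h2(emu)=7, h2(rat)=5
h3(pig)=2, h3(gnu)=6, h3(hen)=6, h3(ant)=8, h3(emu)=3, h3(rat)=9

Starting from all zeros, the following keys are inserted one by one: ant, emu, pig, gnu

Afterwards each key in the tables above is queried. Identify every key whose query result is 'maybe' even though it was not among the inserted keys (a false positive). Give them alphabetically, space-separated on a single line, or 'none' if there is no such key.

Answer: hen

Derivation:
Start: bits=0000000000
After insert 'ant': sets bits 7 8 -> bits=0000000110
After insert 'emu': sets bits 3 6 7 -> bits=0001001110
After insert 'pig': sets bits 1 2 7 -> bits=0111001110
After insert 'gnu': sets bits 5 6 7 -> bits=0111011110
Not inserted: hen rat — query each against bits=0111011110:
query hen: checks bit5=1, bit6=1 (all 1) -> maybe => FALSE POSITIVE
query rat: checks bit5=1, bit9=0 (has a 0) -> no => not a false positive
False positives (alphabetical): hen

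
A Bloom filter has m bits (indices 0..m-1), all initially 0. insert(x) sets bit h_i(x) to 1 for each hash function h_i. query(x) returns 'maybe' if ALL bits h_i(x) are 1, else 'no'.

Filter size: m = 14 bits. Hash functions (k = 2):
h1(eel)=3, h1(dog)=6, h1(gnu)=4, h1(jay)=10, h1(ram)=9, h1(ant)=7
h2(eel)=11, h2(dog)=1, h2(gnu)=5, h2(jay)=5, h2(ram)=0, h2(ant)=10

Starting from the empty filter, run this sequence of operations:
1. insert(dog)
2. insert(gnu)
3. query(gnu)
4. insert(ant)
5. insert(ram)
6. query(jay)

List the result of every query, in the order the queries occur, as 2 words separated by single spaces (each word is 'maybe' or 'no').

Answer: maybe maybe

Derivation:
Start: bits=00000000000000
Op 1: insert dog -> sets bits 1 6 -> bits=01000010000000
Op 2: insert gnu -> sets bits 4 5 -> bits=01001110000000
Op 3: query gnu -> checks bit4=1, bit5=1 (all 1) -> maybe
Op 4: insert ant -> sets bits 7 10 -> bits=01001111001000
Op 5: insert ram -> sets bits 0 9 -> bits=11001111011000
Op 6: query jay -> checks bit5=1, bit10=1 (all 1) -> maybe
Query results in order: maybe maybe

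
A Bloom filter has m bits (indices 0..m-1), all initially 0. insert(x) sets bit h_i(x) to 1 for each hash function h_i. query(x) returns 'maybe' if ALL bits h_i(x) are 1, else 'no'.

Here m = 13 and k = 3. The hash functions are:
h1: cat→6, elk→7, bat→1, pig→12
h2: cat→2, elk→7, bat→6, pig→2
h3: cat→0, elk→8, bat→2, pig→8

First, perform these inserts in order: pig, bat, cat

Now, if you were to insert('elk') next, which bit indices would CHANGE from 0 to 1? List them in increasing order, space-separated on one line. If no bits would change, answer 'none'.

Start: bits=0000000000000
After insert 'pig': sets bits 2 8 12 -> bits=0010000010001
After insert 'bat': sets bits 1 2 6 -> bits=0110001010001
After insert 'cat': sets bits 0 2 6 -> bits=1110001010001
insert 'elk' would touch bits 7 8; currently bit7=0, bit8=1
Bits that are 0 among those (would change 0->1): 7

Answer: 7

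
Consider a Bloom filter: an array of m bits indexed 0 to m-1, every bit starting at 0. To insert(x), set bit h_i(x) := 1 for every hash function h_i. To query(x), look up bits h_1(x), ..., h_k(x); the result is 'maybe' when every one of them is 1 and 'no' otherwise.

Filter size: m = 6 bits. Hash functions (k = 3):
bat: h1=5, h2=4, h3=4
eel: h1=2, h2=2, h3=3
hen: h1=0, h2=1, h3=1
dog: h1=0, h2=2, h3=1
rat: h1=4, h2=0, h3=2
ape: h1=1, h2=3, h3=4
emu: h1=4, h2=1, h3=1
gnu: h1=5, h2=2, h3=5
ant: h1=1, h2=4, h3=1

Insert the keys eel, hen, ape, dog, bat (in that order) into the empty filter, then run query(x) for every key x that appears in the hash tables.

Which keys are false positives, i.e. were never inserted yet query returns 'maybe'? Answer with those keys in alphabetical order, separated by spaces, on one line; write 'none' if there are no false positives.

Start: bits=000000
After insert 'eel': sets bits 2 3 -> bits=001100
After insert 'hen': sets bits 0 1 -> bits=111100
After insert 'ape': sets bits 1 3 4 -> bits=111110
After insert 'dog': sets bits 0 1 2 -> bits=111110
After insert 'bat': sets bits 4 5 -> bits=111111
Not inserted: ant emu gnu rat — query each against bits=111111:
query ant: checks bit1=1, bit4=1 (all 1) -> maybe => FALSE POSITIVE
query emu: checks bit1=1, bit4=1 (all 1) -> maybe => FALSE POSITIVE
query gnu: checks bit2=1, bit5=1 (all 1) -> maybe => FALSE POSITIVE
query rat: checks bit0=1, bit2=1, bit4=1 (all 1) -> maybe => FALSE POSITIVE
False positives (alphabetical): ant emu gnu rat

Answer: ant emu gnu rat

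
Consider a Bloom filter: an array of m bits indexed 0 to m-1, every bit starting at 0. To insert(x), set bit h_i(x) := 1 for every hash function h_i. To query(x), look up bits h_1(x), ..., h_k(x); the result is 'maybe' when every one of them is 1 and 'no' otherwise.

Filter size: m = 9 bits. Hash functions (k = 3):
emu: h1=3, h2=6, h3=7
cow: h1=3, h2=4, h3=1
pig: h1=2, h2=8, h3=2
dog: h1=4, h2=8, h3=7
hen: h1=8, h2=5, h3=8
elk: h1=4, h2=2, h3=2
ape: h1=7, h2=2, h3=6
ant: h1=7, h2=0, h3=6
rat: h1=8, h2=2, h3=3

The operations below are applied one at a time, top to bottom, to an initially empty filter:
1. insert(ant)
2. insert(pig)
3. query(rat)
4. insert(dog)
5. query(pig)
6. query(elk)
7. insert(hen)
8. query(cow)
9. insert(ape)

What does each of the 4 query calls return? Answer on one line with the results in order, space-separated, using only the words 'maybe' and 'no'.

Answer: no maybe maybe no

Derivation:
Start: bits=000000000
Op 1: insert ant -> sets bits 0 6 7 -> bits=100000110
Op 2: insert pig -> sets bits 2 8 -> bits=101000111
Op 3: query rat -> checks bit2=1, bit3=0, bit8=1 (has a 0) -> no
Op 4: insert dog -> sets bits 4 7 8 -> bits=101010111
Op 5: query pig -> checks bit2=1, bit8=1 (all 1) -> maybe
Op 6: query elk -> checks bit2=1, bit4=1 (all 1) -> maybe
Op 7: insert hen -> sets bits 5 8 -> bits=101011111
Op 8: query cow -> checks bit1=0, bit3=0, bit4=1 (has a 0) -> no
Op 9: insert ape -> sets bits 2 6 7 -> bits=101011111
Query results in order: no maybe maybe no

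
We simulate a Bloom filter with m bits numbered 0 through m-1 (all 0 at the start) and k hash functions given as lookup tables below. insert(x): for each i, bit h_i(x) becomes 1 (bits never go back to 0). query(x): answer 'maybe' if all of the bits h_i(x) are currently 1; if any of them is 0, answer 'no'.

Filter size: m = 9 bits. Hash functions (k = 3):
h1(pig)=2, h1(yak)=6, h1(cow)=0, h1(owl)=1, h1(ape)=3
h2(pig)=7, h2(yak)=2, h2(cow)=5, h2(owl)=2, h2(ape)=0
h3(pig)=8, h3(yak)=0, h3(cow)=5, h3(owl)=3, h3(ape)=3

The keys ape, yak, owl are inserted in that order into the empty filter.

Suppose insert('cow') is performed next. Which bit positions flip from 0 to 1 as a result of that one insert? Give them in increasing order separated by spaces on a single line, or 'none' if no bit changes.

Start: bits=000000000
After insert 'ape': sets bits 0 3 -> bits=100100000
After insert 'yak': sets bits 0 2 6 -> bits=101100100
After insert 'owl': sets bits 1 2 3 -> bits=111100100
insert 'cow' would touch bits 0 5; currently bit0=1, bit5=0
Bits that are 0 among those (would change 0->1): 5

Answer: 5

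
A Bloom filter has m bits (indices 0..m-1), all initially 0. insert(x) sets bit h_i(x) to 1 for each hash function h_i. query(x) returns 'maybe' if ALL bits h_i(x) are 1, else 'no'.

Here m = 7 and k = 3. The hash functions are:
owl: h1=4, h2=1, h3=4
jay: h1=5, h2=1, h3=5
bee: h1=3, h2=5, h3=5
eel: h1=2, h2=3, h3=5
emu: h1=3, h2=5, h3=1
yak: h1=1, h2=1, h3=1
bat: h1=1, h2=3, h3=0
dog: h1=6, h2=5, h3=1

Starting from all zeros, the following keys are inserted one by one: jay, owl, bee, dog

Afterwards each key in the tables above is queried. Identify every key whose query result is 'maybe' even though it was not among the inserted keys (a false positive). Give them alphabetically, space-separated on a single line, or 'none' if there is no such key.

Start: bits=0000000
After insert 'jay': sets bits 1 5 -> bits=0100010
After insert 'owl': sets bits 1 4 -> bits=0100110
After insert 'bee': sets bits 3 5 -> bits=0101110
After insert 'dog': sets bits 1 5 6 -> bits=0101111
Not inserted: bat eel emu yak — query each against bits=0101111:
query bat: checks bit0=0, bit1=1, bit3=1 (has a 0) -> no => not a false positive
query eel: checks bit2=0, bit3=1, bit5=1 (has a 0) -> no => not a false positive
query emu: checks bit1=1, bit3=1, bit5=1 (all 1) -> maybe => FALSE POSITIVE
query yak: checks bit1=1 (all 1) -> maybe => FALSE POSITIVE
False positives (alphabetical): emu yak

Answer: emu yak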